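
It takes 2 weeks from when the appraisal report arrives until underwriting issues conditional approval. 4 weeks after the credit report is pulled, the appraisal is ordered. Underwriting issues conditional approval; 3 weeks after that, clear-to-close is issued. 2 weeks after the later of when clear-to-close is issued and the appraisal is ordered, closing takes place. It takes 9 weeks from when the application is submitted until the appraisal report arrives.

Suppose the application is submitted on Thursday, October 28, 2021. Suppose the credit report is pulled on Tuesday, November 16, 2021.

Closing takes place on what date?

The application is submitted: Oct 28, 2021.
The appraisal report arrives: Oct 28, 2021 + 9 weeks = Dec 30, 2021.
Underwriting issues conditional approval: Dec 30, 2021 + 2 weeks = Jan 13, 2022.
Clear-to-close is issued: Jan 13, 2022 + 3 weeks = Feb 3, 2022.
The credit report is pulled: Nov 16, 2021.
The appraisal is ordered: Nov 16, 2021 + 4 weeks = Dec 14, 2021.
Both prerequisites met — clear-to-close is issued (Feb 3, 2022), the appraisal is ordered (Dec 14, 2021); the later is Feb 3, 2022.
Closing takes place: Feb 3, 2022 + 2 weeks = Feb 17, 2022.

Thursday, February 17, 2022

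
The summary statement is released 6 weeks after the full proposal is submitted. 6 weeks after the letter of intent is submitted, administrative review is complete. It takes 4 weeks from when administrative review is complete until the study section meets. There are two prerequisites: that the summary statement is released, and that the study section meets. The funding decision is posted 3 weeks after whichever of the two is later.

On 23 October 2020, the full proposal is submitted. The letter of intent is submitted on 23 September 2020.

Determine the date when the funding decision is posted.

25 December 2020

The full proposal is submitted: Oct 23, 2020.
The summary statement is released: Oct 23, 2020 + 6 weeks = Dec 4, 2020.
The letter of intent is submitted: Sep 23, 2020.
Administrative review is complete: Sep 23, 2020 + 6 weeks = Nov 4, 2020.
The study section meets: Nov 4, 2020 + 4 weeks = Dec 2, 2020.
Both prerequisites met — the summary statement is released (Dec 4, 2020), the study section meets (Dec 2, 2020); the later is Dec 4, 2020.
The funding decision is posted: Dec 4, 2020 + 3 weeks = Dec 25, 2020.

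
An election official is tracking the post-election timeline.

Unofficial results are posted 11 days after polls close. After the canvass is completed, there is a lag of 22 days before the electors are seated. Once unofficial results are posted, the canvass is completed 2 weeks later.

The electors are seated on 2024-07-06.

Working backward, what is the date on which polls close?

The electors are seated: Jul 6, 2024.
The canvass is completed: Jul 6, 2024 − 22 days = Jun 14, 2024.
Unofficial results are posted: Jun 14, 2024 − 2 weeks = May 31, 2024.
Polls close: May 31, 2024 − 11 days = May 20, 2024.

2024-05-20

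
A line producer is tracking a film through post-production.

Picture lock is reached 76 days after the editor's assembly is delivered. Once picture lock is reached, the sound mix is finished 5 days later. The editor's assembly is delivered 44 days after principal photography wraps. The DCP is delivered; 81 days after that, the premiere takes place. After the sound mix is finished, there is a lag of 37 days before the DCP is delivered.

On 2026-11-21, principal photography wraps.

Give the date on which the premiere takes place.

Principal photography wraps: Nov 21, 2026.
The editor's assembly is delivered: Nov 21, 2026 + 44 days = Jan 4, 2027.
Picture lock is reached: Jan 4, 2027 + 76 days = Mar 21, 2027.
The sound mix is finished: Mar 21, 2027 + 5 days = Mar 26, 2027.
The DCP is delivered: Mar 26, 2027 + 37 days = May 2, 2027.
The premiere takes place: May 2, 2027 + 81 days = Jul 22, 2027.

2027-07-22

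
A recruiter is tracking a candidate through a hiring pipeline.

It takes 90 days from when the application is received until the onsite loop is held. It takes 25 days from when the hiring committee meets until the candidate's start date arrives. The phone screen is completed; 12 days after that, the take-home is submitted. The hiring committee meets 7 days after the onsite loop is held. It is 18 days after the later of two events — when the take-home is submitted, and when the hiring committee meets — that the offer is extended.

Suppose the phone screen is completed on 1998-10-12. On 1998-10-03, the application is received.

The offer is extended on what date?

The phone screen is completed: Oct 12, 1998.
The take-home is submitted: Oct 12, 1998 + 12 days = Oct 24, 1998.
The application is received: Oct 3, 1998.
The onsite loop is held: Oct 3, 1998 + 90 days = Jan 1, 1999.
The hiring committee meets: Jan 1, 1999 + 7 days = Jan 8, 1999.
Both prerequisites met — the take-home is submitted (Oct 24, 1998), the hiring committee meets (Jan 8, 1999); the later is Jan 8, 1999.
The offer is extended: Jan 8, 1999 + 18 days = Jan 26, 1999.

1999-01-26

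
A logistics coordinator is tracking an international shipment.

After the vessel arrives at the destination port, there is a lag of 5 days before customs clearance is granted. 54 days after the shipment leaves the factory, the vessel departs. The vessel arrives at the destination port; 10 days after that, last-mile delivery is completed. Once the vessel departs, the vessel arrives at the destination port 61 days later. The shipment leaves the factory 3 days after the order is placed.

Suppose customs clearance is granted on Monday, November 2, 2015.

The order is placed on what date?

Thursday, July 2, 2015

Customs clearance is granted: Nov 2, 2015.
The vessel arrives at the destination port: Nov 2, 2015 − 5 days = Oct 28, 2015.
The vessel departs: Oct 28, 2015 − 61 days = Aug 28, 2015.
The shipment leaves the factory: Aug 28, 2015 − 54 days = Jul 5, 2015.
The order is placed: Jul 5, 2015 − 3 days = Jul 2, 2015.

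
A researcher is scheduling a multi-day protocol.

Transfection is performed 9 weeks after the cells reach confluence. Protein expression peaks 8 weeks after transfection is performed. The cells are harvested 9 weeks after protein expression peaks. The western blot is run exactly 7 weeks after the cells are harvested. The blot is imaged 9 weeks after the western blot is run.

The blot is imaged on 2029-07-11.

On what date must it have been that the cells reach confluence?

The blot is imaged: Jul 11, 2029.
The western blot is run: Jul 11, 2029 − 9 weeks = May 9, 2029.
The cells are harvested: May 9, 2029 − 7 weeks = Mar 21, 2029.
Protein expression peaks: Mar 21, 2029 − 9 weeks = Jan 17, 2029.
Transfection is performed: Jan 17, 2029 − 8 weeks = Nov 22, 2028.
The cells reach confluence: Nov 22, 2028 − 9 weeks = Sep 20, 2028.

2028-09-20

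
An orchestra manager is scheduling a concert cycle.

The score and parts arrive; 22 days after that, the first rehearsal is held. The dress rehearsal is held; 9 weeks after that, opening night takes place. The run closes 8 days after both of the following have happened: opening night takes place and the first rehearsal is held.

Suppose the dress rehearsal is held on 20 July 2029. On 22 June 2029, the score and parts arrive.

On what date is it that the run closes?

The dress rehearsal is held: Jul 20, 2029.
Opening night takes place: Jul 20, 2029 + 9 weeks = Sep 21, 2029.
The score and parts arrive: Jun 22, 2029.
The first rehearsal is held: Jun 22, 2029 + 22 days = Jul 14, 2029.
Both prerequisites met — opening night takes place (Sep 21, 2029), the first rehearsal is held (Jul 14, 2029); the later is Sep 21, 2029.
The run closes: Sep 21, 2029 + 8 days = Sep 29, 2029.

29 September 2029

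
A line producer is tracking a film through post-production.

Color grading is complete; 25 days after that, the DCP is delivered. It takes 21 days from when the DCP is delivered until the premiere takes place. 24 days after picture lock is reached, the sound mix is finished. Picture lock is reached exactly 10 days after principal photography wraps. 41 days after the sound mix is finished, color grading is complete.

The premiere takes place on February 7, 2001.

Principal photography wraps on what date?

The premiere takes place: Feb 7, 2001.
The DCP is delivered: Feb 7, 2001 − 21 days = Jan 17, 2001.
Color grading is complete: Jan 17, 2001 − 25 days = Dec 23, 2000.
The sound mix is finished: Dec 23, 2000 − 41 days = Nov 12, 2000.
Picture lock is reached: Nov 12, 2000 − 24 days = Oct 19, 2000.
Principal photography wraps: Oct 19, 2000 − 10 days = Oct 9, 2000.

October 9, 2000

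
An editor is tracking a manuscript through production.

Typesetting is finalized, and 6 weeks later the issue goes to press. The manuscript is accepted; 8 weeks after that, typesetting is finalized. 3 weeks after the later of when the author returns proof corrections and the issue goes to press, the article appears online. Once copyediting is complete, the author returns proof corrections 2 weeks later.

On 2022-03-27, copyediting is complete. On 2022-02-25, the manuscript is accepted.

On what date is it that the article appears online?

Copyediting is complete: Mar 27, 2022.
The author returns proof corrections: Mar 27, 2022 + 2 weeks = Apr 10, 2022.
The manuscript is accepted: Feb 25, 2022.
Typesetting is finalized: Feb 25, 2022 + 8 weeks = Apr 22, 2022.
The issue goes to press: Apr 22, 2022 + 6 weeks = Jun 3, 2022.
Both prerequisites met — the author returns proof corrections (Apr 10, 2022), the issue goes to press (Jun 3, 2022); the later is Jun 3, 2022.
The article appears online: Jun 3, 2022 + 3 weeks = Jun 24, 2022.

2022-06-24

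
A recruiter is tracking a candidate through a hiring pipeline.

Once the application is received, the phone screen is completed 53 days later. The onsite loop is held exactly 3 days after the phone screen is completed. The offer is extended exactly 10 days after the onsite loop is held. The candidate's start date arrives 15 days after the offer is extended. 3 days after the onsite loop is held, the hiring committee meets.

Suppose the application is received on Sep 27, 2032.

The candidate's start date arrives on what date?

Dec 17, 2032

The application is received: Sep 27, 2032.
The phone screen is completed: Sep 27, 2032 + 53 days = Nov 19, 2032.
The onsite loop is held: Nov 19, 2032 + 3 days = Nov 22, 2032.
The offer is extended: Nov 22, 2032 + 10 days = Dec 2, 2032.
The candidate's start date arrives: Dec 2, 2032 + 15 days = Dec 17, 2032.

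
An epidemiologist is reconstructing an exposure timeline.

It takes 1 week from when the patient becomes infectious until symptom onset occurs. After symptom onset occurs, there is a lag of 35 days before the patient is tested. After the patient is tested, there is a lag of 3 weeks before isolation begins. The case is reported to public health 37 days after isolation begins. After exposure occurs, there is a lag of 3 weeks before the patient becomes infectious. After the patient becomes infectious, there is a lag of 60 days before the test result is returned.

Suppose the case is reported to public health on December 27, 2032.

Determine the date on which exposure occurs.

August 28, 2032

The case is reported to public health: Dec 27, 2032.
Isolation begins: Dec 27, 2032 − 37 days = Nov 20, 2032.
The patient is tested: Nov 20, 2032 − 3 weeks = Oct 30, 2032.
Symptom onset occurs: Oct 30, 2032 − 35 days = Sep 25, 2032.
The patient becomes infectious: Sep 25, 2032 − 1 week = Sep 18, 2032.
Exposure occurs: Sep 18, 2032 − 3 weeks = Aug 28, 2032.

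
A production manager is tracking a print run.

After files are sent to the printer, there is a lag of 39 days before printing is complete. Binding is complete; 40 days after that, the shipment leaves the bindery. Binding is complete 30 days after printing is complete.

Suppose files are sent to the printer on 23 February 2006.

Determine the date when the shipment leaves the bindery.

Files are sent to the printer: Feb 23, 2006.
Printing is complete: Feb 23, 2006 + 39 days = Apr 3, 2006.
Binding is complete: Apr 3, 2006 + 30 days = May 3, 2006.
The shipment leaves the bindery: May 3, 2006 + 40 days = Jun 12, 2006.

12 June 2006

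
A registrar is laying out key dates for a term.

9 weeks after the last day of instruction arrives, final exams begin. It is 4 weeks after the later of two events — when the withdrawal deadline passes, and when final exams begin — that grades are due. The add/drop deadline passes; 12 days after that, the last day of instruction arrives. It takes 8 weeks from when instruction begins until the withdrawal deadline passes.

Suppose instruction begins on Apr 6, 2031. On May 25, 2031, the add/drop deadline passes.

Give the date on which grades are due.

Instruction begins: Apr 6, 2031.
The withdrawal deadline passes: Apr 6, 2031 + 8 weeks = Jun 1, 2031.
The add/drop deadline passes: May 25, 2031.
The last day of instruction arrives: May 25, 2031 + 12 days = Jun 6, 2031.
Final exams begin: Jun 6, 2031 + 9 weeks = Aug 8, 2031.
Both prerequisites met — the withdrawal deadline passes (Jun 1, 2031), final exams begin (Aug 8, 2031); the later is Aug 8, 2031.
Grades are due: Aug 8, 2031 + 4 weeks = Sep 5, 2031.

Sep 5, 2031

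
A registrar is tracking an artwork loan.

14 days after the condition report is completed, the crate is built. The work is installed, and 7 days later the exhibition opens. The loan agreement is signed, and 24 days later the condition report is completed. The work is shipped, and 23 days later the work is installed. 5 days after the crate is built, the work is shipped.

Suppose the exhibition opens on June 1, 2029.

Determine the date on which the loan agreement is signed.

March 20, 2029

The exhibition opens: Jun 1, 2029.
The work is installed: Jun 1, 2029 − 7 days = May 25, 2029.
The work is shipped: May 25, 2029 − 23 days = May 2, 2029.
The crate is built: May 2, 2029 − 5 days = Apr 27, 2029.
The condition report is completed: Apr 27, 2029 − 14 days = Apr 13, 2029.
The loan agreement is signed: Apr 13, 2029 − 24 days = Mar 20, 2029.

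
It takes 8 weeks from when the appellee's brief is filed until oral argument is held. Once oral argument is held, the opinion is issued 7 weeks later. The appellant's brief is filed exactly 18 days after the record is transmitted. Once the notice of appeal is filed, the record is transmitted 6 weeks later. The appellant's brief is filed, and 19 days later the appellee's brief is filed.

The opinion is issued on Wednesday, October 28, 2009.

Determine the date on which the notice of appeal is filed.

The opinion is issued: Oct 28, 2009.
Oral argument is held: Oct 28, 2009 − 7 weeks = Sep 9, 2009.
The appellee's brief is filed: Sep 9, 2009 − 8 weeks = Jul 15, 2009.
The appellant's brief is filed: Jul 15, 2009 − 19 days = Jun 26, 2009.
The record is transmitted: Jun 26, 2009 − 18 days = Jun 8, 2009.
The notice of appeal is filed: Jun 8, 2009 − 6 weeks = Apr 27, 2009.

Monday, April 27, 2009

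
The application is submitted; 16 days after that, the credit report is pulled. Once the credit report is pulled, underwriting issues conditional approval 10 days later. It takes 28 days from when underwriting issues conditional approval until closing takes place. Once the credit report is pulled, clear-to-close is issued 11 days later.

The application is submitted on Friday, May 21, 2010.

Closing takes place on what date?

Wednesday, July 14, 2010

The application is submitted: May 21, 2010.
The credit report is pulled: May 21, 2010 + 16 days = Jun 6, 2010.
Underwriting issues conditional approval: Jun 6, 2010 + 10 days = Jun 16, 2010.
Closing takes place: Jun 16, 2010 + 28 days = Jul 14, 2010.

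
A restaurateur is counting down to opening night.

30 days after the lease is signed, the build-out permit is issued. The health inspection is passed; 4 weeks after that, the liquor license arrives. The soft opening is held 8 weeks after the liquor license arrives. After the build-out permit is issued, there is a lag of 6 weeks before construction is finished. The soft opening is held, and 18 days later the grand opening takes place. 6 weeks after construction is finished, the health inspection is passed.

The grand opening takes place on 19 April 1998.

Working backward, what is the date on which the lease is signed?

15 September 1997

The grand opening takes place: Apr 19, 1998.
The soft opening is held: Apr 19, 1998 − 18 days = Apr 1, 1998.
The liquor license arrives: Apr 1, 1998 − 8 weeks = Feb 4, 1998.
The health inspection is passed: Feb 4, 1998 − 4 weeks = Jan 7, 1998.
Construction is finished: Jan 7, 1998 − 6 weeks = Nov 26, 1997.
The build-out permit is issued: Nov 26, 1997 − 6 weeks = Oct 15, 1997.
The lease is signed: Oct 15, 1997 − 30 days = Sep 15, 1997.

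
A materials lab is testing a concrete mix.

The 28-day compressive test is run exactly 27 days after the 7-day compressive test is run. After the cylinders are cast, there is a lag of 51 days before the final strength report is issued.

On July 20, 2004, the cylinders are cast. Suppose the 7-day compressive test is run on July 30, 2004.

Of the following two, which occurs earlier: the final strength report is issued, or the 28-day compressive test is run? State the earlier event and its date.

The cylinders are cast: Jul 20, 2004.
The final strength report is issued: Jul 20, 2004 + 51 days = Sep 9, 2004.
The 7-day compressive test is run: Jul 30, 2004.
The 28-day compressive test is run: Jul 30, 2004 + 27 days = Aug 26, 2004.
Comparing: the final strength report is issued on Sep 9, 2004 vs the 28-day compressive test is run on Aug 26, 2004. Earlier: the 28-day compressive test is run.

The 28-day compressive test is run — August 26, 2004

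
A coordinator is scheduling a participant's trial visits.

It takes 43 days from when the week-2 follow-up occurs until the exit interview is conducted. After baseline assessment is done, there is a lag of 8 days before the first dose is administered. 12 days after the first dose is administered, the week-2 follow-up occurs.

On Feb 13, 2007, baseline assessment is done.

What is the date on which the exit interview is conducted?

Apr 17, 2007

Baseline assessment is done: Feb 13, 2007.
The first dose is administered: Feb 13, 2007 + 8 days = Feb 21, 2007.
The week-2 follow-up occurs: Feb 21, 2007 + 12 days = Mar 5, 2007.
The exit interview is conducted: Mar 5, 2007 + 43 days = Apr 17, 2007.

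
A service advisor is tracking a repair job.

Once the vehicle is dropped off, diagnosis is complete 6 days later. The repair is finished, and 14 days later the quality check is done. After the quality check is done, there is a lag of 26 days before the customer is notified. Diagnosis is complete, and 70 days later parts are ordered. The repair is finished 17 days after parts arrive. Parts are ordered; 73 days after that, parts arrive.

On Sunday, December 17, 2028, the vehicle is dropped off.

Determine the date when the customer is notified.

Wednesday, July 11, 2029

The vehicle is dropped off: Dec 17, 2028.
Diagnosis is complete: Dec 17, 2028 + 6 days = Dec 23, 2028.
Parts are ordered: Dec 23, 2028 + 70 days = Mar 3, 2029.
Parts arrive: Mar 3, 2029 + 73 days = May 15, 2029.
The repair is finished: May 15, 2029 + 17 days = Jun 1, 2029.
The quality check is done: Jun 1, 2029 + 14 days = Jun 15, 2029.
The customer is notified: Jun 15, 2029 + 26 days = Jul 11, 2029.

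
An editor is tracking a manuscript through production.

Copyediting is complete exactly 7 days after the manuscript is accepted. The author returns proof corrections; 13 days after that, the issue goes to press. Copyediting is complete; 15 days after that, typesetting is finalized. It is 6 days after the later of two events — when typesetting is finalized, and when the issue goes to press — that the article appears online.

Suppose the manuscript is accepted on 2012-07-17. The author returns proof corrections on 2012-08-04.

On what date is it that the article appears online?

2012-08-23

The manuscript is accepted: Jul 17, 2012.
Copyediting is complete: Jul 17, 2012 + 7 days = Jul 24, 2012.
Typesetting is finalized: Jul 24, 2012 + 15 days = Aug 8, 2012.
The author returns proof corrections: Aug 4, 2012.
The issue goes to press: Aug 4, 2012 + 13 days = Aug 17, 2012.
Both prerequisites met — typesetting is finalized (Aug 8, 2012), the issue goes to press (Aug 17, 2012); the later is Aug 17, 2012.
The article appears online: Aug 17, 2012 + 6 days = Aug 23, 2012.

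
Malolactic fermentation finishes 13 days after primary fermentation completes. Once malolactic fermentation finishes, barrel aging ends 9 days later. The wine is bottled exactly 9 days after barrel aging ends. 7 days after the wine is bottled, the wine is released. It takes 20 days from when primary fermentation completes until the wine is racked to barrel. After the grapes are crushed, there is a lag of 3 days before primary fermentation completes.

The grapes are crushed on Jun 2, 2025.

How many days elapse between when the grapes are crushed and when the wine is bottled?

Causal path: the grapes are crushed → primary fermentation completes → malolactic fermentation finishes → barrel aging ends → the wine is bottled.
Total delay along the path: 3 + 13 + 9 + 9 = 34 days.

34 days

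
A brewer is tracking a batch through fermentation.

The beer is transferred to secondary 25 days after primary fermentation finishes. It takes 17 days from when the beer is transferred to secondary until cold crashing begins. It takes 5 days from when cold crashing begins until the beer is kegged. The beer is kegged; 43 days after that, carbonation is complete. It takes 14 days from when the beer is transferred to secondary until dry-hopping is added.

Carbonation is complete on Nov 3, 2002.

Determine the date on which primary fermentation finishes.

Aug 5, 2002

Carbonation is complete: Nov 3, 2002.
The beer is kegged: Nov 3, 2002 − 43 days = Sep 21, 2002.
Cold crashing begins: Sep 21, 2002 − 5 days = Sep 16, 2002.
The beer is transferred to secondary: Sep 16, 2002 − 17 days = Aug 30, 2002.
Primary fermentation finishes: Aug 30, 2002 − 25 days = Aug 5, 2002.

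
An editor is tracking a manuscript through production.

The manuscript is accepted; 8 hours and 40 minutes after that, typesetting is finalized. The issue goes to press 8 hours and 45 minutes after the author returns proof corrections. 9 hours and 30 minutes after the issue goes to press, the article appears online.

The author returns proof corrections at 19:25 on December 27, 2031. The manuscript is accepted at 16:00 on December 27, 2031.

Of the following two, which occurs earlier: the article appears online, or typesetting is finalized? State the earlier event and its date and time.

Typesetting is finalized — 00:40 on December 28, 2031

The author returns proof corrections: 19:25 Dec 27, 2031.
The issue goes to press: 19:25 Dec 27, 2031 + 8h45m = 04:10 Dec 28, 2031.
The article appears online: 04:10 Dec 28, 2031 + 9h30m = 13:40 Dec 28, 2031.
The manuscript is accepted: 16:00 Dec 27, 2031.
Typesetting is finalized: 16:00 Dec 27, 2031 + 8h40m = 00:40 Dec 28, 2031.
Comparing: the article appears online at 13:40 Dec 28, 2031 vs typesetting is finalized at 00:40 Dec 28, 2031. Earlier: typesetting is finalized.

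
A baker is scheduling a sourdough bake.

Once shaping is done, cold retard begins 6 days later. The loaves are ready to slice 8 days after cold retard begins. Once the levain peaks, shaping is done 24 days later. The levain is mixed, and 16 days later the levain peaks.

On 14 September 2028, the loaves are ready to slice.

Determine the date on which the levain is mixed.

The loaves are ready to slice: Sep 14, 2028.
Cold retard begins: Sep 14, 2028 − 8 days = Sep 6, 2028.
Shaping is done: Sep 6, 2028 − 6 days = Aug 31, 2028.
The levain peaks: Aug 31, 2028 − 24 days = Aug 7, 2028.
The levain is mixed: Aug 7, 2028 − 16 days = Jul 22, 2028.

22 July 2028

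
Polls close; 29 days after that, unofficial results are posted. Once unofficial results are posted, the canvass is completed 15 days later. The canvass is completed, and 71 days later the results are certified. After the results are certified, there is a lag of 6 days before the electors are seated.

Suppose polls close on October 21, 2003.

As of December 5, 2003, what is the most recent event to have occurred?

Polls close: Oct 21, 2003.
Unofficial results are posted: Oct 21, 2003 + 29 days = Nov 19, 2003.
The canvass is completed: Nov 19, 2003 + 15 days = Dec 4, 2003.
The results are certified: Dec 4, 2003 + 71 days = Feb 13, 2004.
The electors are seated: Feb 13, 2004 + 6 days = Feb 19, 2004.
Dec 5, 2003 falls between when the canvass is completed (Dec 4, 2003) and when the results are certified (Feb 13, 2004).

The canvass is completed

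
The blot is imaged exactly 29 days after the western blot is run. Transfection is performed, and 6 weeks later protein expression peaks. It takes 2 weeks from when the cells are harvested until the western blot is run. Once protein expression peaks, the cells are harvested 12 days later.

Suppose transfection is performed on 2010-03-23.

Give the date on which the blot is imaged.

2010-06-28

Transfection is performed: Mar 23, 2010.
Protein expression peaks: Mar 23, 2010 + 6 weeks = May 4, 2010.
The cells are harvested: May 4, 2010 + 12 days = May 16, 2010.
The western blot is run: May 16, 2010 + 2 weeks = May 30, 2010.
The blot is imaged: May 30, 2010 + 29 days = Jun 28, 2010.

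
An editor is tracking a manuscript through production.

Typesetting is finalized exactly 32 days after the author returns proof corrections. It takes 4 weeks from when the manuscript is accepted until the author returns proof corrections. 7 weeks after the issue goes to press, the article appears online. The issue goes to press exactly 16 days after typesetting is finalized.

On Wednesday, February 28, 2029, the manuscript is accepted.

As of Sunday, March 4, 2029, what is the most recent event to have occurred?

The manuscript is accepted

The manuscript is accepted: Feb 28, 2029.
The author returns proof corrections: Feb 28, 2029 + 4 weeks = Mar 28, 2029.
Typesetting is finalized: Mar 28, 2029 + 32 days = Apr 29, 2029.
The issue goes to press: Apr 29, 2029 + 16 days = May 15, 2029.
The article appears online: May 15, 2029 + 7 weeks = Jul 3, 2029.
Mar 4, 2029 falls between when the manuscript is accepted (Feb 28, 2029) and when the author returns proof corrections (Mar 28, 2029).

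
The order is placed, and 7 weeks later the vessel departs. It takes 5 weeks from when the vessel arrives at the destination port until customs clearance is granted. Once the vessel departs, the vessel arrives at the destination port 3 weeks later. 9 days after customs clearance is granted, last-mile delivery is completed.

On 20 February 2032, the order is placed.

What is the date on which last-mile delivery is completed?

13 June 2032

The order is placed: Feb 20, 2032.
The vessel departs: Feb 20, 2032 + 7 weeks = Apr 9, 2032.
The vessel arrives at the destination port: Apr 9, 2032 + 3 weeks = Apr 30, 2032.
Customs clearance is granted: Apr 30, 2032 + 5 weeks = Jun 4, 2032.
Last-mile delivery is completed: Jun 4, 2032 + 9 days = Jun 13, 2032.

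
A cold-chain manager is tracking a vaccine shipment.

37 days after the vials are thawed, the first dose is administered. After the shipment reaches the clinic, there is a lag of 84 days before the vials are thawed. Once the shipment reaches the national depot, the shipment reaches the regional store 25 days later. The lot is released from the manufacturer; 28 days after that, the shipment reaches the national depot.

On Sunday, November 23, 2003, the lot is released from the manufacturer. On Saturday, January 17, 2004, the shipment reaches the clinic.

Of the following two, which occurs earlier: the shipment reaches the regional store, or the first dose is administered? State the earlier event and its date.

The shipment reaches the regional store — Thursday, January 15, 2004

The lot is released from the manufacturer: Nov 23, 2003.
The shipment reaches the national depot: Nov 23, 2003 + 28 days = Dec 21, 2003.
The shipment reaches the regional store: Dec 21, 2003 + 25 days = Jan 15, 2004.
The shipment reaches the clinic: Jan 17, 2004.
The vials are thawed: Jan 17, 2004 + 84 days = Apr 10, 2004.
The first dose is administered: Apr 10, 2004 + 37 days = May 17, 2004.
Comparing: the shipment reaches the regional store on Jan 15, 2004 vs the first dose is administered on May 17, 2004. Earlier: the shipment reaches the regional store.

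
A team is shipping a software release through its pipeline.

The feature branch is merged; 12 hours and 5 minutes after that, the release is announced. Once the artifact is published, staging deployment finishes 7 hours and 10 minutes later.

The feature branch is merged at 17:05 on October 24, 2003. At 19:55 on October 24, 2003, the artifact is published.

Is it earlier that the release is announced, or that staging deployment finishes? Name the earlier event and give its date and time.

Staging deployment finishes — 03:05 on October 25, 2003

The feature branch is merged: 17:05 Oct 24, 2003.
The release is announced: 17:05 Oct 24, 2003 + 12h05m = 05:10 Oct 25, 2003.
The artifact is published: 19:55 Oct 24, 2003.
Staging deployment finishes: 19:55 Oct 24, 2003 + 7h10m = 03:05 Oct 25, 2003.
Comparing: the release is announced at 05:10 Oct 25, 2003 vs staging deployment finishes at 03:05 Oct 25, 2003. Earlier: staging deployment finishes.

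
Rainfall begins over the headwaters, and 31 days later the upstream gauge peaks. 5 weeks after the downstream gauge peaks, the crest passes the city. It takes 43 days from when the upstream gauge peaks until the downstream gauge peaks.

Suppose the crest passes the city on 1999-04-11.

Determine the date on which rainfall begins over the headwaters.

1998-12-23

The crest passes the city: Apr 11, 1999.
The downstream gauge peaks: Apr 11, 1999 − 5 weeks = Mar 7, 1999.
The upstream gauge peaks: Mar 7, 1999 − 43 days = Jan 23, 1999.
Rainfall begins over the headwaters: Jan 23, 1999 − 31 days = Dec 23, 1998.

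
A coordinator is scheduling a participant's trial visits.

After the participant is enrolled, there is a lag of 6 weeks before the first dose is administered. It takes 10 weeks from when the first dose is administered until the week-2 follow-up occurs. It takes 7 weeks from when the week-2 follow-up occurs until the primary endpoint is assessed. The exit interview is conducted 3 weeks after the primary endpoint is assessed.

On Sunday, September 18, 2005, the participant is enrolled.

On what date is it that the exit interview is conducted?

Sunday, March 19, 2006

The participant is enrolled: Sep 18, 2005.
The first dose is administered: Sep 18, 2005 + 6 weeks = Oct 30, 2005.
The week-2 follow-up occurs: Oct 30, 2005 + 10 weeks = Jan 8, 2006.
The primary endpoint is assessed: Jan 8, 2006 + 7 weeks = Feb 26, 2006.
The exit interview is conducted: Feb 26, 2006 + 3 weeks = Mar 19, 2006.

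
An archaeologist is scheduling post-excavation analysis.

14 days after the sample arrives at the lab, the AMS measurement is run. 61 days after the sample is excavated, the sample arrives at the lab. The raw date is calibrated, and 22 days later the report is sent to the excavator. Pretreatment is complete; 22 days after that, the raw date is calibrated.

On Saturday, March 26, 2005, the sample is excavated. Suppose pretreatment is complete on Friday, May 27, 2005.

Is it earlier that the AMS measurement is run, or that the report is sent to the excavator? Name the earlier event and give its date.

The AMS measurement is run — Thursday, June 9, 2005

The sample is excavated: Mar 26, 2005.
The sample arrives at the lab: Mar 26, 2005 + 61 days = May 26, 2005.
The AMS measurement is run: May 26, 2005 + 14 days = Jun 9, 2005.
Pretreatment is complete: May 27, 2005.
The raw date is calibrated: May 27, 2005 + 22 days = Jun 18, 2005.
The report is sent to the excavator: Jun 18, 2005 + 22 days = Jul 10, 2005.
Comparing: the AMS measurement is run on Jun 9, 2005 vs the report is sent to the excavator on Jul 10, 2005. Earlier: the AMS measurement is run.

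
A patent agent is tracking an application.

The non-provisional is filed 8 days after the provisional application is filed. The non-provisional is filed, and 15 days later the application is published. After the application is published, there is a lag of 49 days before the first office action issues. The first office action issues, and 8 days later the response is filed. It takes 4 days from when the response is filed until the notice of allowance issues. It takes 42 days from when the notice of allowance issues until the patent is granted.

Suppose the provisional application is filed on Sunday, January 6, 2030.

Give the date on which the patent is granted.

Sunday, May 12, 2030

The provisional application is filed: Jan 6, 2030.
The non-provisional is filed: Jan 6, 2030 + 8 days = Jan 14, 2030.
The application is published: Jan 14, 2030 + 15 days = Jan 29, 2030.
The first office action issues: Jan 29, 2030 + 49 days = Mar 19, 2030.
The response is filed: Mar 19, 2030 + 8 days = Mar 27, 2030.
The notice of allowance issues: Mar 27, 2030 + 4 days = Mar 31, 2030.
The patent is granted: Mar 31, 2030 + 42 days = May 12, 2030.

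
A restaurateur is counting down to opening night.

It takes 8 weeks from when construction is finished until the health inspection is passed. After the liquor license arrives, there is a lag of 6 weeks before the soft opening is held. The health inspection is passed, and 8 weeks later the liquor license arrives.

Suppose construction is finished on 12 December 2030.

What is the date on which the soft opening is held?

15 May 2031

Construction is finished: Dec 12, 2030.
The health inspection is passed: Dec 12, 2030 + 8 weeks = Feb 6, 2031.
The liquor license arrives: Feb 6, 2031 + 8 weeks = Apr 3, 2031.
The soft opening is held: Apr 3, 2031 + 6 weeks = May 15, 2031.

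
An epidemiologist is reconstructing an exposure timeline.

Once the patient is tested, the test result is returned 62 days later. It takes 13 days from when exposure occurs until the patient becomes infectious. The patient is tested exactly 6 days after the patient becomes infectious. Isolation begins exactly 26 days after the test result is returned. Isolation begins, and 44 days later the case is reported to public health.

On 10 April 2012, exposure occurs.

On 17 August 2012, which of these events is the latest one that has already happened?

Isolation begins

Exposure occurs: Apr 10, 2012.
The patient becomes infectious: Apr 10, 2012 + 13 days = Apr 23, 2012.
The patient is tested: Apr 23, 2012 + 6 days = Apr 29, 2012.
The test result is returned: Apr 29, 2012 + 62 days = Jun 30, 2012.
Isolation begins: Jun 30, 2012 + 26 days = Jul 26, 2012.
The case is reported to public health: Jul 26, 2012 + 44 days = Sep 8, 2012.
Aug 17, 2012 falls between when isolation begins (Jul 26, 2012) and when the case is reported to public health (Sep 8, 2012).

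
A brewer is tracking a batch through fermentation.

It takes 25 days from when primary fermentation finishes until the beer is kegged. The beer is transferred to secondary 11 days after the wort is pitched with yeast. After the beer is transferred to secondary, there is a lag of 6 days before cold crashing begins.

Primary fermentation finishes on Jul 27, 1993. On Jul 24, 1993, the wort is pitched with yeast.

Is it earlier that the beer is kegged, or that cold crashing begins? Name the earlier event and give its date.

Primary fermentation finishes: Jul 27, 1993.
The beer is kegged: Jul 27, 1993 + 25 days = Aug 21, 1993.
The wort is pitched with yeast: Jul 24, 1993.
The beer is transferred to secondary: Jul 24, 1993 + 11 days = Aug 4, 1993.
Cold crashing begins: Aug 4, 1993 + 6 days = Aug 10, 1993.
Comparing: the beer is kegged on Aug 21, 1993 vs cold crashing begins on Aug 10, 1993. Earlier: cold crashing begins.

Cold crashing begins — Aug 10, 1993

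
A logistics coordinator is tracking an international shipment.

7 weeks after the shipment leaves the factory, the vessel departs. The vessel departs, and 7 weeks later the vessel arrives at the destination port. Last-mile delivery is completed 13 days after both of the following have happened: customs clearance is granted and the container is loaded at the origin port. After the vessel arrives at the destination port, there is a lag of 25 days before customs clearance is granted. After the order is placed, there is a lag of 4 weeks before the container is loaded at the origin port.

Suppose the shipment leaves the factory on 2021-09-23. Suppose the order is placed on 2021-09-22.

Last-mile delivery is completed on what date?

The shipment leaves the factory: Sep 23, 2021.
The vessel departs: Sep 23, 2021 + 7 weeks = Nov 11, 2021.
The vessel arrives at the destination port: Nov 11, 2021 + 7 weeks = Dec 30, 2021.
Customs clearance is granted: Dec 30, 2021 + 25 days = Jan 24, 2022.
The order is placed: Sep 22, 2021.
The container is loaded at the origin port: Sep 22, 2021 + 4 weeks = Oct 20, 2021.
Both prerequisites met — customs clearance is granted (Jan 24, 2022), the container is loaded at the origin port (Oct 20, 2021); the later is Jan 24, 2022.
Last-mile delivery is completed: Jan 24, 2022 + 13 days = Feb 6, 2022.

2022-02-06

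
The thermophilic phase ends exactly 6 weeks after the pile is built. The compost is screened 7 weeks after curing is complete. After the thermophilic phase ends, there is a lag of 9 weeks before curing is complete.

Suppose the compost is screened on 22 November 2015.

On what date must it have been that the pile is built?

21 June 2015

The compost is screened: Nov 22, 2015.
Curing is complete: Nov 22, 2015 − 7 weeks = Oct 4, 2015.
The thermophilic phase ends: Oct 4, 2015 − 9 weeks = Aug 2, 2015.
The pile is built: Aug 2, 2015 − 6 weeks = Jun 21, 2015.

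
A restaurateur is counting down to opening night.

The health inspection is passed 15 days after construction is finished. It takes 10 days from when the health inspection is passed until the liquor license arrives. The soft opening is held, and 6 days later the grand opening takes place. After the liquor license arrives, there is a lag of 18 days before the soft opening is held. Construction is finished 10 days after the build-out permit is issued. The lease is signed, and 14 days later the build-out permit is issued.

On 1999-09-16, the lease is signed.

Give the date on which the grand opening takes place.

1999-11-28

The lease is signed: Sep 16, 1999.
The build-out permit is issued: Sep 16, 1999 + 14 days = Sep 30, 1999.
Construction is finished: Sep 30, 1999 + 10 days = Oct 10, 1999.
The health inspection is passed: Oct 10, 1999 + 15 days = Oct 25, 1999.
The liquor license arrives: Oct 25, 1999 + 10 days = Nov 4, 1999.
The soft opening is held: Nov 4, 1999 + 18 days = Nov 22, 1999.
The grand opening takes place: Nov 22, 1999 + 6 days = Nov 28, 1999.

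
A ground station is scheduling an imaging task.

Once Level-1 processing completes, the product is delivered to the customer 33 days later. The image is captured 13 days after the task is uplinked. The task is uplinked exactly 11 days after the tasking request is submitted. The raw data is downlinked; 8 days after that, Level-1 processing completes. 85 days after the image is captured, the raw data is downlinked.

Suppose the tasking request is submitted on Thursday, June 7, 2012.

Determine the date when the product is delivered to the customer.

Sunday, November 4, 2012

The tasking request is submitted: Jun 7, 2012.
The task is uplinked: Jun 7, 2012 + 11 days = Jun 18, 2012.
The image is captured: Jun 18, 2012 + 13 days = Jul 1, 2012.
The raw data is downlinked: Jul 1, 2012 + 85 days = Sep 24, 2012.
Level-1 processing completes: Sep 24, 2012 + 8 days = Oct 2, 2012.
The product is delivered to the customer: Oct 2, 2012 + 33 days = Nov 4, 2012.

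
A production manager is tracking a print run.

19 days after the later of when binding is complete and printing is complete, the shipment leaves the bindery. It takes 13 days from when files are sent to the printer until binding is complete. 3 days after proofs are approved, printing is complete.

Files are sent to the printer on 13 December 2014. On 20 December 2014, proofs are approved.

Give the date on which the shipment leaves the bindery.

Files are sent to the printer: Dec 13, 2014.
Binding is complete: Dec 13, 2014 + 13 days = Dec 26, 2014.
Proofs are approved: Dec 20, 2014.
Printing is complete: Dec 20, 2014 + 3 days = Dec 23, 2014.
Both prerequisites met — binding is complete (Dec 26, 2014), printing is complete (Dec 23, 2014); the later is Dec 26, 2014.
The shipment leaves the bindery: Dec 26, 2014 + 19 days = Jan 14, 2015.

14 January 2015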